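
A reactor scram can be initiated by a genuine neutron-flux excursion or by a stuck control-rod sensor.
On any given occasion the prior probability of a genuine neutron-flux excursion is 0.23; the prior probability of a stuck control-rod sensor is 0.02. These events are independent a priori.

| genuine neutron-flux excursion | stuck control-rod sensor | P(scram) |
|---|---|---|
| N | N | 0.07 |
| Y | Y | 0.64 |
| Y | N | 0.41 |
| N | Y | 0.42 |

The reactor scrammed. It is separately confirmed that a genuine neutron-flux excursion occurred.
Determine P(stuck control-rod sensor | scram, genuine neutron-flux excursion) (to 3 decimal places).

P(stuck control-rod sensor | scram, genuine neutron-flux excursion) ≈ 0.031

For the numerator, keep only stuck control-rod sensor=true terms: 0.64*0.02 = 0.012800
The normalizing constant is 0.41*0.98 + 0.64*0.02 = 0.414600
P(stuck control-rod sensor | scram, genuine neutron-flux excursion) = 0.012800/0.414600 ≈ 0.031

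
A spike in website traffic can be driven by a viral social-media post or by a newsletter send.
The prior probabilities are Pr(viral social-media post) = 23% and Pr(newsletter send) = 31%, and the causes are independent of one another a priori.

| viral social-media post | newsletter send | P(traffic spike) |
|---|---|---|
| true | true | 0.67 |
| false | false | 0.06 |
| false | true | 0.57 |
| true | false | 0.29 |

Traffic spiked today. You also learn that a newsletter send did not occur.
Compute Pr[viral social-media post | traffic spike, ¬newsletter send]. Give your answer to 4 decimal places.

Pr[viral social-media post | traffic spike, ¬newsletter send] ≈ 0.5908

P(traffic spike | ¬newsletter send) = 0.06×0.77 + 0.29×0.23 = 0.046200 + 0.066700 = 0.112900
Of this, 0.066700 comes from 0.29×0.23 (the viral social-media post=true cases).
Hence the posterior is 0.066700/0.112900 ≈ 0.5908.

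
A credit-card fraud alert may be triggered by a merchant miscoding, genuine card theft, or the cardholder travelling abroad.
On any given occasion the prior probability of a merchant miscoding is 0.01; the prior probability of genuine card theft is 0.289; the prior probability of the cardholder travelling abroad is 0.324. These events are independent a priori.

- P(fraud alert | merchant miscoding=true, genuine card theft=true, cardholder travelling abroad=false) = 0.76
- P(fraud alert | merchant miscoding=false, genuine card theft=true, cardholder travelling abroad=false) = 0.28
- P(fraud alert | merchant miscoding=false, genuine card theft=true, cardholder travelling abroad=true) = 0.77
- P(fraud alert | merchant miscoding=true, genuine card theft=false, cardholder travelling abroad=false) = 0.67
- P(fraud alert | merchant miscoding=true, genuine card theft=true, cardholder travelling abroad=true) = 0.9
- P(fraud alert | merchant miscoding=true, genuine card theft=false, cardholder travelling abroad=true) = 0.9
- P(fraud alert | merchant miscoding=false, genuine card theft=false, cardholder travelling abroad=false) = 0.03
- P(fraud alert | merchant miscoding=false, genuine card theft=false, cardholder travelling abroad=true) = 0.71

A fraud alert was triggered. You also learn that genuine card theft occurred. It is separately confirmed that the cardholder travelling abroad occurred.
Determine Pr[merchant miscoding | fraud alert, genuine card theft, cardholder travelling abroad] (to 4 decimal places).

Pr[merchant miscoding | fraud alert, genuine card theft, cardholder travelling abroad] ≈ 0.0117

Sum P(fraud alert|·) weighted by the priors over both values of merchant miscoding:
  P(fraud alert | genuine card theft, cardholder travelling abroad) = 0.77·0.99 + 0.9·0.01
        = 0.762300 + 0.009000 = 0.771300
The terms with merchant miscoding present sum to 0.009000, so
  P(merchant miscoding | fraud alert, genuine card theft, cardholder travelling abroad) = 0.009000 / 0.771300 ≈ 0.0117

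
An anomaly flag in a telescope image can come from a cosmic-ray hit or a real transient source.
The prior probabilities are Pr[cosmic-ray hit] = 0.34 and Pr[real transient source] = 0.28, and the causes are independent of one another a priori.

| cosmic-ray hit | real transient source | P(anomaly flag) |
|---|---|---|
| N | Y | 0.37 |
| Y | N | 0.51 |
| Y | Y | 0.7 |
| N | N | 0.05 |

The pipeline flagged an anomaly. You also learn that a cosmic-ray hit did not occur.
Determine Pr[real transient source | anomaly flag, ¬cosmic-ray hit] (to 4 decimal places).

By total probability over both values of real transient source:
  P(anomaly flag | ¬cosmic-ray hit) = 0.05·0.72 + 0.37·0.28
        = 0.036000 + 0.103600 = 0.139600
The terms with real transient source present sum to 0.103600, so
  P(real transient source | anomaly flag, ¬cosmic-ray hit) = 0.103600 / 0.139600 ≈ 0.7421

Pr[real transient source | anomaly flag, ¬cosmic-ray hit] ≈ 0.7421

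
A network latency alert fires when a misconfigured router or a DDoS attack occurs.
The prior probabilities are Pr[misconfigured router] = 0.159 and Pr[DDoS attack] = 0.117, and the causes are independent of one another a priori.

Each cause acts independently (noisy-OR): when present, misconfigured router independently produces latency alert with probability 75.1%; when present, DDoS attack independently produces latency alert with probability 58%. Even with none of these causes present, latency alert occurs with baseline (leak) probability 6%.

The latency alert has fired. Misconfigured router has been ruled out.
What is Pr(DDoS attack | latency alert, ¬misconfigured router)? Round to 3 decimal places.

Pr(DDoS attack | latency alert, ¬misconfigured router) ≈ 0.572

Under noisy-OR, P(latency alert | causes) = 1 − (1−0.06)·∏(1−qᵢ) over the active causes.
For the numerator, keep only DDoS attack=true terms: 0.6052*0.117 = 0.070808
Denominator P(latency alert | ¬misconfigured router): 0.06*0.883 + 0.6052*0.117 = 0.123788
P(DDoS attack | latency alert, ¬misconfigured router) = 0.070808/0.123788 ≈ 0.572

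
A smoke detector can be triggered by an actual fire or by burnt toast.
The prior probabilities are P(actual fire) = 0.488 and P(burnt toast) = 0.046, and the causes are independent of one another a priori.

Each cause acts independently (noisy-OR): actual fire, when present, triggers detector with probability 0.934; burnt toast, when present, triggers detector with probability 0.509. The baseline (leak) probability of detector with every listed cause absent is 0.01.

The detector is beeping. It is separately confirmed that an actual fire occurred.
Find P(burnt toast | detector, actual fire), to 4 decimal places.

Under noisy-OR, P(detector | causes) = 1 − (1−0.01)·∏(1−qᵢ) over the active causes.
Weight on burnt toast=true, given the evidence: 0.967918×0.046 = 0.044524
The normalizing constant is 0.93466×0.954 + 0.967918×0.046 = 0.936190
Posterior = 0.044524 / 0.936190 ≈ 0.0476

P(burnt toast | detector, actual fire) ≈ 0.0476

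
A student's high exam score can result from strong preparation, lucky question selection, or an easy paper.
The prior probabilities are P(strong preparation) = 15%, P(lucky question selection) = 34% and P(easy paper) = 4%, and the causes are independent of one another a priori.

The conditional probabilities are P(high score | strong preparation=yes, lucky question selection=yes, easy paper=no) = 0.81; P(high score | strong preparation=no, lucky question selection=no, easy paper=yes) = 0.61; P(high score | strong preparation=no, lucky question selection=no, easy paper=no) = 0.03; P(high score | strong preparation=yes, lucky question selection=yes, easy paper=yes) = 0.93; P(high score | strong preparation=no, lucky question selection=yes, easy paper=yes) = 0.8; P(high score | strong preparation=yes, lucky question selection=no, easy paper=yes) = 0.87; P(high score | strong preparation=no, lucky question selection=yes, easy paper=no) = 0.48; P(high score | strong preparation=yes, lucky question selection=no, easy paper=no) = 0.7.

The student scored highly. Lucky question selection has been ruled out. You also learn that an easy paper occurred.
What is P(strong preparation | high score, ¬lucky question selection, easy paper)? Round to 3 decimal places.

P(strong preparation | high score, ¬lucky question selection, easy paper) ≈ 0.201

Sum P(high score|·) weighted by the priors over both values of strong preparation:
  P(high score | ¬lucky question selection, easy paper) = 0.61*0.85 + 0.87*0.15
        = 0.518500 + 0.130500 = 0.649000
The terms with strong preparation present sum to 0.130500, so
  P(strong preparation | high score, ¬lucky question selection, easy paper) = 0.130500 / 0.649000 ≈ 0.201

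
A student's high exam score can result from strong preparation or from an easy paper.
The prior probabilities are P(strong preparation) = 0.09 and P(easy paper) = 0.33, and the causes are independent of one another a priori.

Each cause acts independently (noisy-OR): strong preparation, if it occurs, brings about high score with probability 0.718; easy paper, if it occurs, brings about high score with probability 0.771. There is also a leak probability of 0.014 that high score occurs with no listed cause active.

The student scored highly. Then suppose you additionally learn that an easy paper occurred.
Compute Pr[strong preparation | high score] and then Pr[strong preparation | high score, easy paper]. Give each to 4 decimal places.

Under noisy-OR, P(high score | causes) = 1 − (1−0.014)·∏(1−qᵢ) over the active causes.
Enumerate the 4 (strong preparation, easy paper) configurations and weight by the priors:
  P(high score) = 0.014·0.91·0.67 + 0.774206·0.91·0.33 + 0.721948·0.09·0.67 + 0.936326·0.09·0.33
        = 0.008536 + 0.232494 + 0.043533 + 0.027809 = 0.312372
Keeping only the strong preparation-present terms gives 0.071342, so
  P(strong preparation | high score) = 0.071342 / 0.312372 ≈ 0.2284

With the extra evidence:
Weight on strong preparation=true, given the evidence: 0.936326*0.09 = 0.084269
The normalizing constant is 0.774206*0.91 + 0.936326*0.09 = 0.788796
P(strong preparation | high score, easy paper) = 0.084269/0.788796 ≈ 0.1068
Conditioning on easy paper lowers the posterior on strong preparation: the classic explaining-away effect in a common-effect structure.

Pr[strong preparation | high score] ≈ 0.2284; Pr[strong preparation | high score, easy paper] ≈ 0.1068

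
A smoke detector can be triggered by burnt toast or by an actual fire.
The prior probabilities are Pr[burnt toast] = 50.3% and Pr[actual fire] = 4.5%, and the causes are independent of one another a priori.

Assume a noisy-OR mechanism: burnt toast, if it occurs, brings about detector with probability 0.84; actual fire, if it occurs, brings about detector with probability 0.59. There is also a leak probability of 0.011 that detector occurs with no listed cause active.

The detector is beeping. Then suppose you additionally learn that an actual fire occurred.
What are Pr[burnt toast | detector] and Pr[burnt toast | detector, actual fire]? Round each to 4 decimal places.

Pr[burnt toast | detector] ≈ 0.9583; Pr[burnt toast | detector, actual fire] ≈ 0.6142

Under noisy-OR, P(detector | causes) = 1 − (1−0.011)·∏(1−qᵢ) over the active causes.
Sum P(detector|·) weighted by the priors over the 4 (burnt toast, actual fire) configurations:
  P(detector) = 0.011×0.497×0.955 + 0.59451×0.497×0.045 + 0.84176×0.503×0.955 + 0.935122×0.503×0.045
        = 0.005221 + 0.013296 + 0.404352 + 0.021166 = 0.444035
Configurations with burnt toast contribute 0.425518, so
  P(burnt toast | detector) = 0.425518 / 0.444035 ≈ 0.9583

Now condition on the additional information:
P(detector | actual fire) = 0.59451×0.497 + 0.935122×0.503 = 0.295471 + 0.470366 = 0.765837
Of this, 0.470366 comes from 0.935122×0.503 (the burnt toast=true cases).
P(burnt toast | detector, actual fire) = 0.470366 / 0.765837 ≈ 0.6142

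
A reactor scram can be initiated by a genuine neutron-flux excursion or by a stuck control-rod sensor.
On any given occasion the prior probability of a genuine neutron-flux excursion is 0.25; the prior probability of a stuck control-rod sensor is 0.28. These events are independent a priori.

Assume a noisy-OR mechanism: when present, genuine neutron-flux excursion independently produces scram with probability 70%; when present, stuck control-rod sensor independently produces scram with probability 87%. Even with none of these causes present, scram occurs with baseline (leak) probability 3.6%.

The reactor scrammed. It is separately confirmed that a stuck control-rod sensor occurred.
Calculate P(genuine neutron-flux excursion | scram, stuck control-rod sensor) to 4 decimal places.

Under noisy-OR, P(scram | causes) = 1 − (1−0.036)·∏(1−qᵢ) over the active causes.
By total probability over both values of genuine neutron-flux excursion:
  P(scram | stuck control-rod sensor) = 0.87468*0.75 + 0.962404*0.25
        = 0.656010 + 0.240601 = 0.896611
Configurations with genuine neutron-flux excursion contribute 0.240601, so
  P(genuine neutron-flux excursion | scram, stuck control-rod sensor) = 0.240601 / 0.896611 ≈ 0.2683

P(genuine neutron-flux excursion | scram, stuck control-rod sensor) ≈ 0.2683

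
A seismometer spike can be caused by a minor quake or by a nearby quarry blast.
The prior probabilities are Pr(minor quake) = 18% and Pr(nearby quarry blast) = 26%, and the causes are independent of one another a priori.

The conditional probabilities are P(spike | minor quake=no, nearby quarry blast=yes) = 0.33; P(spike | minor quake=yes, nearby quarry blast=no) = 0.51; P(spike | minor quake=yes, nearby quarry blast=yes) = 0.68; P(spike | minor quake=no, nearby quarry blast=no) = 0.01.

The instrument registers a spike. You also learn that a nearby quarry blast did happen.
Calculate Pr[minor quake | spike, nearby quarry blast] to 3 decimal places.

Pr[minor quake | spike, nearby quarry blast] ≈ 0.311

P(spike | nearby quarry blast) = 0.33*0.82 + 0.68*0.18 = 0.270600 + 0.122400 = 0.393000
The minor quake-present share is 0.68*0.18 = 0.122400.
P(minor quake | spike, nearby quarry blast) = 0.122400 / 0.393000 ≈ 0.311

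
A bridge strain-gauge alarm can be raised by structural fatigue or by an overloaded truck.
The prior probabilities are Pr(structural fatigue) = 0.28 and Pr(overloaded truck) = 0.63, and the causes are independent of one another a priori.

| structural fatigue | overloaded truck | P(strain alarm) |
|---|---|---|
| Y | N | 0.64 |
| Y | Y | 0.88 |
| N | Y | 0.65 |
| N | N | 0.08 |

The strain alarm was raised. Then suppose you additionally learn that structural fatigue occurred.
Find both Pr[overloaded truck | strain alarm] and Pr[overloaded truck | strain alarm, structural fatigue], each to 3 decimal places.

Pr[overloaded truck | strain alarm] ≈ 0.837; Pr[overloaded truck | strain alarm, structural fatigue] ≈ 0.701

Sum P(strain alarm|·) weighted by the priors over the 4 (structural fatigue, overloaded truck) configurations:
  P(strain alarm) = 0.08·0.72·0.37 + 0.65·0.72·0.63 + 0.64·0.28·0.37 + 0.88·0.28·0.63
        = 0.021312 + 0.294840 + 0.066304 + 0.155232 = 0.537688
Keeping only the overloaded truck-present terms gives 0.450072, so
  P(overloaded truck | strain alarm) = 0.450072 / 0.537688 ≈ 0.837

Now condition on the additional information:
Weight on overloaded truck=true, given the evidence: 0.88*0.63 = 0.554400
Denominator P(strain alarm | structural fatigue): 0.64*0.37 + 0.88*0.63 = 0.791200
Posterior = 0.554400 / 0.791200 ≈ 0.701
This is intercausal reasoning (explaining away): once structural fatigue accounts for the strain alarm, overloaded truck becomes less likely.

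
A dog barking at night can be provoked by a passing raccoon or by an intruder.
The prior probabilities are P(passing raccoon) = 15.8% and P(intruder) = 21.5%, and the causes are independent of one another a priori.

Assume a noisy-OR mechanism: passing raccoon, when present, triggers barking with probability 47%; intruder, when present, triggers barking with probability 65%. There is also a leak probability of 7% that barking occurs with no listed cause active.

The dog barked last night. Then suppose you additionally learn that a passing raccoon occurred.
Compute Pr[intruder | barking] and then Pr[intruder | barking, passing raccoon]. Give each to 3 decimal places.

Pr[intruder | barking] ≈ 0.579; Pr[intruder | barking, passing raccoon] ≈ 0.309

Under noisy-OR, P(barking | causes) = 1 − (1−0.07)·∏(1−qᵢ) over the active causes.
By total probability over the 4 (passing raccoon, intruder) configurations:
  P(barking) = 0.07·0.842·0.785 + 0.6745·0.842·0.215 + 0.5071·0.158·0.785 + 0.827485·0.158·0.215
        = 0.046268 + 0.122105 + 0.062896 + 0.028110 = 0.259379
Configurations with intruder contribute 0.150215, so
  P(intruder | barking) = 0.150215 / 0.259379 ≈ 0.579

With the extra evidence:
Numerator (weight on configurations with intruder): 0.827485×0.215 = 0.177909
The normalizing constant is 0.5071×0.785 + 0.827485×0.215 = 0.575983
Posterior = 0.177909 / 0.575983 ≈ 0.309
This is intercausal reasoning (explaining away): once passing raccoon accounts for the barking, intruder becomes less likely.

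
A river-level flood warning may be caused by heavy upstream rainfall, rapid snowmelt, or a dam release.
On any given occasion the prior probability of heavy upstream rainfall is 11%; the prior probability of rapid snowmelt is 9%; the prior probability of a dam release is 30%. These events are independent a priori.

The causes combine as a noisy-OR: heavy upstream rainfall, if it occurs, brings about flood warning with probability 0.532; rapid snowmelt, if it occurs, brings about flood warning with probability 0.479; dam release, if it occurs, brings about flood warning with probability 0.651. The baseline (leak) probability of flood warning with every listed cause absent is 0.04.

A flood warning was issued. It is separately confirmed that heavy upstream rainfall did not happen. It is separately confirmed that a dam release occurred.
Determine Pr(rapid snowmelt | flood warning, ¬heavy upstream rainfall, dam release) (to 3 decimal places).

Under noisy-OR, P(flood warning | causes) = 1 − (1−0.04)·∏(1−qᵢ) over the active causes.
Numerator (weight on configurations with rapid snowmelt): 0.825444×0.09 = 0.074290
Normalizer over all consistent configurations: 0.66496×0.91 + 0.825444×0.09 = 0.679404
P(rapid snowmelt | flood warning, ¬heavy upstream rainfall, dam release) = 0.074290/0.679404 ≈ 0.109

Pr(rapid snowmelt | flood warning, ¬heavy upstream rainfall, dam release) ≈ 0.109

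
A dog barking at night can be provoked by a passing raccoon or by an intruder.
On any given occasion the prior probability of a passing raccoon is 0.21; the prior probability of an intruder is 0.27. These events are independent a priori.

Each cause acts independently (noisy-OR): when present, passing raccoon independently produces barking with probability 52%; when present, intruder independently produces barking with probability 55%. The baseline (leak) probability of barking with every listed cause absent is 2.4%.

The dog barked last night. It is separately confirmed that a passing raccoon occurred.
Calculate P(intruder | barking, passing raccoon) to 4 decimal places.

P(intruder | barking, passing raccoon) ≈ 0.3545

Under noisy-OR, P(barking | causes) = 1 − (1−0.024)·∏(1−qᵢ) over the active causes.
P(barking | passing raccoon) = 0.53152·0.73 + 0.789184·0.27 = 0.388010 + 0.213080 = 0.601090
Restricting to configurations with intruder present: 0.789184·0.27 = 0.213080.
P(intruder | barking, passing raccoon) = 0.213080 / 0.601090 ≈ 0.3545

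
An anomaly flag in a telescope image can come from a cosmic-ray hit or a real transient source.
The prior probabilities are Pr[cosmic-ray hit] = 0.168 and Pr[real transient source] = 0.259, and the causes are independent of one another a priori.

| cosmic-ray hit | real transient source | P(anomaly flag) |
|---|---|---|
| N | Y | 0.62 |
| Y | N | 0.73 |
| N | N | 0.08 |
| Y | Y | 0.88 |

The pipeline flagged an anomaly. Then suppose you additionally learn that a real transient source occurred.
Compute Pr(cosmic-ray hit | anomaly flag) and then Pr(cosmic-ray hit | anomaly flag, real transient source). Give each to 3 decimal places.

Pr(cosmic-ray hit | anomaly flag) ≈ 0.414; Pr(cosmic-ray hit | anomaly flag, real transient source) ≈ 0.223

P(anomaly flag) = 0.08×0.832×0.741 + 0.62×0.832×0.259 + 0.73×0.168×0.741 + 0.88×0.168×0.259 = 0.049321 + 0.133603 + 0.090876 + 0.038291 = 0.312091
The cosmic-ray hit-present share is 0.090876 + 0.038291 = 0.129167.
So P(cosmic-ray hit | anomaly flag) = 0.129167/0.312091 ≈ 0.414.

With the extra evidence:
Enumerate both values of cosmic-ray hit and weight by the priors:
  P(anomaly flag | real transient source) = 0.62·0.832 + 0.88·0.168
        = 0.515840 + 0.147840 = 0.663680
Keeping only the cosmic-ray hit-present terms gives 0.147840, so
  P(cosmic-ray hit | anomaly flag, real transient source) = 0.147840 / 0.663680 ≈ 0.223
— real transient source explains away the evidence for cosmic-ray hit.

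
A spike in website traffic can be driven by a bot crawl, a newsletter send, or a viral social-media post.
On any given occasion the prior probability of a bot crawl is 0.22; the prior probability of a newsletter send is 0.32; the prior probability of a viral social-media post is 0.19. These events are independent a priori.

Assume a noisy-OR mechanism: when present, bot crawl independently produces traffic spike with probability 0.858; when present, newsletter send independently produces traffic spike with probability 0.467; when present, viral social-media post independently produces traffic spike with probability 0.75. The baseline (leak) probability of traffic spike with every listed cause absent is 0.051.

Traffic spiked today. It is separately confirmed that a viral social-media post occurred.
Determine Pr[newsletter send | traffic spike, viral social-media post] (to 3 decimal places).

Under noisy-OR, P(traffic spike | causes) = 1 − (1−0.051)·∏(1−qᵢ) over the active causes.
Numerator (weight on configurations with newsletter send): 0.218037 + 0.069136 = 0.287173
Normalizer over all consistent configurations: 0.76275×0.78×0.68 + 0.873546×0.78×0.32 + 0.96631×0.22×0.68 + 0.982043×0.22×0.32 = 0.836296
Posterior = 0.287173 / 0.836296 ≈ 0.343

Pr[newsletter send | traffic spike, viral social-media post] ≈ 0.343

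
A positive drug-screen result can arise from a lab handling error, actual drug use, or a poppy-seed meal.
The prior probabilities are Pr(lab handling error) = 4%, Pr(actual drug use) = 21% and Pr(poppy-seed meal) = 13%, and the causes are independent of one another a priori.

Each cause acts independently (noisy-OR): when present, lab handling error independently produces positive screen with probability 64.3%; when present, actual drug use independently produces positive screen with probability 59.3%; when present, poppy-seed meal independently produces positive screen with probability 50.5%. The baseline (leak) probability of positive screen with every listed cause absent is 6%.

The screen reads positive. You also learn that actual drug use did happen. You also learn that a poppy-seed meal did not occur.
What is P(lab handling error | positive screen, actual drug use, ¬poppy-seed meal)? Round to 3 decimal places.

Under noisy-OR, P(positive screen | causes) = 1 − (1−0.06)·∏(1−qᵢ) over the active causes.
P(positive screen | actual drug use, ¬poppy-seed meal) = 0.61742×0.96 + 0.863419×0.04 = 0.592723 + 0.034537 = 0.627260
Restricting to configurations with lab handling error present: 0.863419×0.04 = 0.034537.
So P(lab handling error | positive screen, actual drug use, ¬poppy-seed meal) = 0.034537/0.627260 ≈ 0.055.

P(lab handling error | positive screen, actual drug use, ¬poppy-seed meal) ≈ 0.055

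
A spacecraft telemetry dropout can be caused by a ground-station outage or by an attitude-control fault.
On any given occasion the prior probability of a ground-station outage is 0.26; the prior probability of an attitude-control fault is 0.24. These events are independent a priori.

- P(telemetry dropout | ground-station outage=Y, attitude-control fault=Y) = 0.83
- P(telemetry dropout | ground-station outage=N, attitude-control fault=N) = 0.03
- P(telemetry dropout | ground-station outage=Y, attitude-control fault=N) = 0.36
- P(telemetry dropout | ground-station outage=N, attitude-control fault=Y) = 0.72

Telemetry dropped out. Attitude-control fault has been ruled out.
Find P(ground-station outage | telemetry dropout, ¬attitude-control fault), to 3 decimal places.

P(ground-station outage | telemetry dropout, ¬attitude-control fault) ≈ 0.808

For the numerator, keep only ground-station outage=true terms: 0.36·0.26 = 0.093600
The normalizing constant is 0.03·0.74 + 0.36·0.26 = 0.115800
P(ground-station outage | telemetry dropout, ¬attitude-control fault) = 0.093600/0.115800 ≈ 0.808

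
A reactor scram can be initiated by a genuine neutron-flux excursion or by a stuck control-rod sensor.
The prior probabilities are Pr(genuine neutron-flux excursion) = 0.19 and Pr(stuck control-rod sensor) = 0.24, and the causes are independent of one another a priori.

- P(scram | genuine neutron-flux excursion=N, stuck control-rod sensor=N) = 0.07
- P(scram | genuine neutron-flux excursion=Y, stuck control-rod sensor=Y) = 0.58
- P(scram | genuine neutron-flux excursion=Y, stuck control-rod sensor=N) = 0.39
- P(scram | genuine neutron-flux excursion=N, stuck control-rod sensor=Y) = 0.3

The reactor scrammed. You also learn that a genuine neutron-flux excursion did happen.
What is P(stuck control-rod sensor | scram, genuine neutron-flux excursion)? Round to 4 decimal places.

Weight on stuck control-rod sensor=true, given the evidence: 0.58×0.24 = 0.139200
The normalizing constant is 0.39×0.76 + 0.58×0.24 = 0.435600
P(stuck control-rod sensor | scram, genuine neutron-flux excursion) = 0.139200/0.435600 ≈ 0.3196

P(stuck control-rod sensor | scram, genuine neutron-flux excursion) ≈ 0.3196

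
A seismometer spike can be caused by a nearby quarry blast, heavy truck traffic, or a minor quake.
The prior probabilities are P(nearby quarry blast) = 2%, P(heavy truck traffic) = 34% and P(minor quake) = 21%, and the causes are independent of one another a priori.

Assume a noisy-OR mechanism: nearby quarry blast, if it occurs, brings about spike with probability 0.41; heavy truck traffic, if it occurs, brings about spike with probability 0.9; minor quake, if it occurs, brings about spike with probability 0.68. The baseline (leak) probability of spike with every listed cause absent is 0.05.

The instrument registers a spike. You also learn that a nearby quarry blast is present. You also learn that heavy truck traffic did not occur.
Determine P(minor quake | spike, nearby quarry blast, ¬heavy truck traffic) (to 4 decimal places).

Under noisy-OR, P(spike | causes) = 1 − (1−0.05)·∏(1−qᵢ) over the active causes.
Sum P(spike|·) weighted by the priors over both values of minor quake:
  P(spike | nearby quarry blast, ¬heavy truck traffic) = 0.4395·0.79 + 0.82064·0.21
        = 0.347205 + 0.172334 = 0.519539
Configurations with minor quake contribute 0.172334, so
  P(minor quake | spike, nearby quarry blast, ¬heavy truck traffic) = 0.172334 / 0.519539 ≈ 0.3317

P(minor quake | spike, nearby quarry blast, ¬heavy truck traffic) ≈ 0.3317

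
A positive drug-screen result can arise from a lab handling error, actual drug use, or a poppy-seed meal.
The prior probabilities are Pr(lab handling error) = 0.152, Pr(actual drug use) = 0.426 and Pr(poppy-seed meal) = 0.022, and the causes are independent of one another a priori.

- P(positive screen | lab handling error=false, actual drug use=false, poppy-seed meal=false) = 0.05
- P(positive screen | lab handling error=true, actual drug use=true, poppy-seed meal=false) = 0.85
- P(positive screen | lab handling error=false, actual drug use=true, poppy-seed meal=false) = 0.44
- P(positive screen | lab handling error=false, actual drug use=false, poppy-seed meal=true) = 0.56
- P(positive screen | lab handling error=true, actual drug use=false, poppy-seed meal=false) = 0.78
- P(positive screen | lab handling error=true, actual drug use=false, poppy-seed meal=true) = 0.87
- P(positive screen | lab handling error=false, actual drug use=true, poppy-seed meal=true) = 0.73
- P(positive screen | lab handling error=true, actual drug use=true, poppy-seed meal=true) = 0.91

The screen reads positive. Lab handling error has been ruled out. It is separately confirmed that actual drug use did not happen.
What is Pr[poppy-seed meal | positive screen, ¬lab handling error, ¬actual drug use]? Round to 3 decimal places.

Pr[poppy-seed meal | positive screen, ¬lab handling error, ¬actual drug use] ≈ 0.201

Sum P(positive screen|·) weighted by the priors over both values of poppy-seed meal:
  P(positive screen | ¬lab handling error, ¬actual drug use) = 0.05·0.978 + 0.56·0.022
        = 0.048900 + 0.012320 = 0.061220
The terms with poppy-seed meal present sum to 0.012320, so
  P(poppy-seed meal | positive screen, ¬lab handling error, ¬actual drug use) = 0.012320 / 0.061220 ≈ 0.201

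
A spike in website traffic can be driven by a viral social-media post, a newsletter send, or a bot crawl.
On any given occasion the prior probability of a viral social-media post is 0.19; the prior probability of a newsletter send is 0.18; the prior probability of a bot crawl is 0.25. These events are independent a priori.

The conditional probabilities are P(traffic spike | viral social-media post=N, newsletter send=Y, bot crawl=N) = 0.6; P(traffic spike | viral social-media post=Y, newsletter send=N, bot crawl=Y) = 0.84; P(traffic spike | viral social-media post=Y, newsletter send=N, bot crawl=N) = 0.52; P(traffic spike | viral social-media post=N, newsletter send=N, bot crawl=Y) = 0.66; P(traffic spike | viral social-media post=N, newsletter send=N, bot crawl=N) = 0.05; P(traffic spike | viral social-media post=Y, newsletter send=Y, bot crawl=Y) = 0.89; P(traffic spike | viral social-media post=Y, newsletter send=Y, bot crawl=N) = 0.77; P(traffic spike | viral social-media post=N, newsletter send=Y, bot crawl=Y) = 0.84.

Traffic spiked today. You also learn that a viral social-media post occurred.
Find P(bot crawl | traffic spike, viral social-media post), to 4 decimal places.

P(bot crawl | traffic spike, viral social-media post) ≈ 0.3337

P(traffic spike | viral social-media post) = 0.52*0.82*0.75 + 0.84*0.82*0.25 + 0.77*0.18*0.75 + 0.89*0.18*0.25 = 0.319800 + 0.172200 + 0.103950 + 0.040050 = 0.636000
Of this, 0.212250 comes from 0.172200 + 0.040050 (the bot crawl=true cases).
Hence the posterior is 0.212250/0.636000 ≈ 0.3337.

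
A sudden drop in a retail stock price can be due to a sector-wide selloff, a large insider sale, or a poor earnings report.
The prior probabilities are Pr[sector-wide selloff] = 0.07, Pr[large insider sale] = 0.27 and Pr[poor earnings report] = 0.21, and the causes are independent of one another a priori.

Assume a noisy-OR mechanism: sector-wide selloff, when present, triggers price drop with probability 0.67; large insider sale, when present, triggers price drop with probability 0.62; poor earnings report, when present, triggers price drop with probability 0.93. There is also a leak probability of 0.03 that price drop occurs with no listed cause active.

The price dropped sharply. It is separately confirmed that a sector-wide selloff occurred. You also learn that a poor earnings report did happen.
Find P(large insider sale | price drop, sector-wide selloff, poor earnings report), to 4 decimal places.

P(large insider sale | price drop, sector-wide selloff, poor earnings report) ≈ 0.2728

Under noisy-OR, P(price drop | causes) = 1 − (1−0.03)·∏(1−qᵢ) over the active causes.
P(price drop | sector-wide selloff, poor earnings report) = 0.977593*0.73 + 0.991485*0.27 = 0.713643 + 0.267701 = 0.981344
The large insider sale-present share is 0.991485*0.27 = 0.267701.
Hence the posterior is 0.267701/0.981344 ≈ 0.2728.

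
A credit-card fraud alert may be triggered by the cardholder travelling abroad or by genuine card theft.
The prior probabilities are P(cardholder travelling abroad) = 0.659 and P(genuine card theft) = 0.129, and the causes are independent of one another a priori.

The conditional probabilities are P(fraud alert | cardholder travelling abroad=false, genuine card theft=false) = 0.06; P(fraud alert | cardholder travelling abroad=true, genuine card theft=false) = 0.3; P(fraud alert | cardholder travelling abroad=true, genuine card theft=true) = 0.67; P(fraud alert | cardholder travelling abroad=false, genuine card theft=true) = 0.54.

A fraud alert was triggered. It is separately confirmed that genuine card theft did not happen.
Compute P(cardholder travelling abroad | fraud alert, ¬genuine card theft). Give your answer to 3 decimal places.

P(cardholder travelling abroad | fraud alert, ¬genuine card theft) ≈ 0.906

Weight on cardholder travelling abroad=true, given the evidence: 0.3·0.659 = 0.197700
The normalizing constant is 0.06·0.341 + 0.3·0.659 = 0.218160
Posterior = 0.197700 / 0.218160 ≈ 0.906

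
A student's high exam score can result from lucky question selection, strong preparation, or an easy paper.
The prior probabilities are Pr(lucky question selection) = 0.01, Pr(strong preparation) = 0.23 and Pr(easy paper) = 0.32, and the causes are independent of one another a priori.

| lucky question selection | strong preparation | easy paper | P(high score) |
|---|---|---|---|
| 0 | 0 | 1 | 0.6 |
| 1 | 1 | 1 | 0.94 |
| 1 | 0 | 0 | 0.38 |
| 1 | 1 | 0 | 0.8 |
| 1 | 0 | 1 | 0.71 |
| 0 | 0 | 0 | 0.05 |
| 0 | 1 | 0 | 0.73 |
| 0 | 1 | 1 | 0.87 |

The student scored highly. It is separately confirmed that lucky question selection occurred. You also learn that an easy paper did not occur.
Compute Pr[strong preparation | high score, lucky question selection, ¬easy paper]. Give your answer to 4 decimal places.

Pr[strong preparation | high score, lucky question selection, ¬easy paper] ≈ 0.3861

Sum P(high score|·) weighted by the priors over both values of strong preparation:
  P(high score | lucky question selection, ¬easy paper) = 0.38·0.77 + 0.8·0.23
        = 0.292600 + 0.184000 = 0.476600
The terms with strong preparation present sum to 0.184000, so
  P(strong preparation | high score, lucky question selection, ¬easy paper) = 0.184000 / 0.476600 ≈ 0.3861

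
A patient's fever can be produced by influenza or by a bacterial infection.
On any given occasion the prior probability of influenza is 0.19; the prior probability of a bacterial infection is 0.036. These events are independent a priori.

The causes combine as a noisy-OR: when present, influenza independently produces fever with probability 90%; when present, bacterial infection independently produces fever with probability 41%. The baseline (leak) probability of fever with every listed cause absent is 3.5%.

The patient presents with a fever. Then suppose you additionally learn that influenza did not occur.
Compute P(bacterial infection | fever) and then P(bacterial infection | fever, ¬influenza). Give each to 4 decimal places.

P(bacterial infection | fever) ≈ 0.0897; P(bacterial infection | fever, ¬influenza) ≈ 0.3148

Under noisy-OR, P(fever | causes) = 1 − (1−0.035)·∏(1−qᵢ) over the active causes.
Enumerate the 4 (influenza, bacterial infection) configurations and weight by the priors:
  P(fever) = 0.035×0.81×0.964 + 0.43065×0.81×0.036 + 0.9035×0.19×0.964 + 0.943065×0.19×0.036
        = 0.027329 + 0.012558 + 0.165485 + 0.006451 = 0.211823
Keeping only the bacterial infection-present terms gives 0.019009, so
  P(bacterial infection | fever) = 0.019009 / 0.211823 ≈ 0.0897

Now condition on the additional information:
Enumerate both values of bacterial infection and weight by the priors:
  P(fever | ¬influenza) = 0.035·0.964 + 0.43065·0.036
        = 0.033740 + 0.015503 = 0.049243
Configurations with bacterial infection contribute 0.015503, so
  P(bacterial infection | fever, ¬influenza) = 0.015503 / 0.049243 ≈ 0.3148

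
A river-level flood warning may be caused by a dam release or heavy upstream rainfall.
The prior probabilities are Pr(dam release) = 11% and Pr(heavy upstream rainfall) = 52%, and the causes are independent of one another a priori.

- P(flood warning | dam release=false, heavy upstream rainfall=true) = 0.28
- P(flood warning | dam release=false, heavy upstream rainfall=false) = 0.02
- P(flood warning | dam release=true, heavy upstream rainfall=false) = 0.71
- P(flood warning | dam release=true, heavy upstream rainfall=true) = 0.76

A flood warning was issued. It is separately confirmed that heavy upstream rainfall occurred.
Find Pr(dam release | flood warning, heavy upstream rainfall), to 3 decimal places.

P(flood warning | heavy upstream rainfall) = 0.28×0.89 + 0.76×0.11 = 0.249200 + 0.083600 = 0.332800
Restricting to configurations with dam release present: 0.76×0.11 = 0.083600.
So P(dam release | flood warning, heavy upstream rainfall) = 0.083600/0.332800 ≈ 0.251.

Pr(dam release | flood warning, heavy upstream rainfall) ≈ 0.251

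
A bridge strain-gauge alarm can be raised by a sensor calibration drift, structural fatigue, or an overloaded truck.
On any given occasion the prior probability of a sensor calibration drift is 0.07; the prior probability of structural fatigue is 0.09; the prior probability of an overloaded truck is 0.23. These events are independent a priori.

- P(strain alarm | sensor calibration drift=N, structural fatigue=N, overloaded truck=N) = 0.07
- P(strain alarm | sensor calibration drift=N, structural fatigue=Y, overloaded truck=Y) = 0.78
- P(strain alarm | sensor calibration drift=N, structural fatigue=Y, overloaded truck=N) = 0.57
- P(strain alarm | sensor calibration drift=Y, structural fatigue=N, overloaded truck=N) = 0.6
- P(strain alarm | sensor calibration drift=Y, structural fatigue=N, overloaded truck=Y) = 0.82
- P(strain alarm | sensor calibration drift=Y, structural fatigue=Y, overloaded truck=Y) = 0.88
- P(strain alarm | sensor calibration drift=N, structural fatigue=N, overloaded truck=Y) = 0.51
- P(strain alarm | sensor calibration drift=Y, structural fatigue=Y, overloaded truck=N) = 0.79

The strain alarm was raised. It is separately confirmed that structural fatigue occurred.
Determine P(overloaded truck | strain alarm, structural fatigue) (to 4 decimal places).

P(overloaded truck | strain alarm, structural fatigue) ≈ 0.2865

Enumerate the 4 (sensor calibration drift, overloaded truck) configurations and weight by the priors:
  P(strain alarm | structural fatigue) = 0.57×0.93×0.77 + 0.78×0.93×0.23 + 0.79×0.07×0.77 + 0.88×0.07×0.23
        = 0.408177 + 0.166842 + 0.042581 + 0.014168 = 0.631768
Keeping only the overloaded truck-present terms gives 0.181010, so
  P(overloaded truck | strain alarm, structural fatigue) = 0.181010 / 0.631768 ≈ 0.2865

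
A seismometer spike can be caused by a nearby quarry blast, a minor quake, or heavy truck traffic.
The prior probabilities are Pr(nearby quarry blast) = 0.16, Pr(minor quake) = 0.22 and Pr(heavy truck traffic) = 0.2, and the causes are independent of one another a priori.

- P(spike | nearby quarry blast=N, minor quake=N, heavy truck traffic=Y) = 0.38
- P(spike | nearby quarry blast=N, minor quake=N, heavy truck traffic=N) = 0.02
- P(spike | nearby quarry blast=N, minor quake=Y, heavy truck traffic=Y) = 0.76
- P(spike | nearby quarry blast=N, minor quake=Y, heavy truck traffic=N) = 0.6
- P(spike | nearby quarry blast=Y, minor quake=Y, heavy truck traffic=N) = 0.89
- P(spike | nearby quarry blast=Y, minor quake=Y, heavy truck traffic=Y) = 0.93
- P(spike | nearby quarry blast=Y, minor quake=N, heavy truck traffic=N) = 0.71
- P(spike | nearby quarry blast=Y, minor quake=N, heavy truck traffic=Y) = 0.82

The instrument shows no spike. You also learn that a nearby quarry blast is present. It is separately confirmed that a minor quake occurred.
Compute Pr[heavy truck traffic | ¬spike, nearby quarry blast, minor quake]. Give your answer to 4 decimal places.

Pr[heavy truck traffic | ¬spike, nearby quarry blast, minor quake] ≈ 0.1373

Sum P(¬spike|·) weighted by the priors over both values of heavy truck traffic:
  P(¬spike | nearby quarry blast, minor quake) = 0.11*0.8 + 0.07*0.2
        = 0.088000 + 0.014000 = 0.102000
Keeping only the heavy truck traffic-present terms gives 0.014000, so
  P(heavy truck traffic | ¬spike, nearby quarry blast, minor quake) = 0.014000 / 0.102000 ≈ 0.1373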